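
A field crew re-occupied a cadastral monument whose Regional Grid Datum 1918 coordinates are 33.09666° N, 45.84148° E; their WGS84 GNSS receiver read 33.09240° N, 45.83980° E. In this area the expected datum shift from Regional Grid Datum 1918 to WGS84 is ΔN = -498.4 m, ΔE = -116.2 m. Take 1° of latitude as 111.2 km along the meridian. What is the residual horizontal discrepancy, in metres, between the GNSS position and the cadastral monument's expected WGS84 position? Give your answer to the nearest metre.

Observed coordinate differences: Δφ = -0.00426°, Δλ = -0.00168°.
Converting to metres (1° lat = 111200 m, cos φ = 0.837751): observed ΔN = -473.7 m, observed ΔE = -156.5 m.
Subtracting the expected shift leaves a residual of -473.7 − (-498.4) = 24.7 m north and -156.5 − (-116.2) = -40.3 m east.
Residual distance = √(24.7² + (-40.3)²) = 47.3 m.

47 m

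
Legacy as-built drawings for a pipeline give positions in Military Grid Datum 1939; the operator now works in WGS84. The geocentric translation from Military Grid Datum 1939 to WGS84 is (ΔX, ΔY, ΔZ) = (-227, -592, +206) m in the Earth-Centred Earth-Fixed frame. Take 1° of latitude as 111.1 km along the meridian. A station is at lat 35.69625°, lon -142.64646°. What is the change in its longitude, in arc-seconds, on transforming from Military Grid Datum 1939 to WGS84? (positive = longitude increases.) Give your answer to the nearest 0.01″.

sin φ = 0.583488, cos φ = 0.812122, sin λ = -0.606731, cos λ = -0.794907.
East component: ΔE = −sin λ·ΔX + cos λ·ΔY = −(-0.606731)(-227) + (-0.794907)(-592) = 332.86 m.
1° of latitude spans 111100 m; at latitude φ, 1° of longitude spans that × cos φ = 90226.7 m, so Δλ = 332.86 / 90226.7 × 3600 = 13.281″.

Δλ = 13.28″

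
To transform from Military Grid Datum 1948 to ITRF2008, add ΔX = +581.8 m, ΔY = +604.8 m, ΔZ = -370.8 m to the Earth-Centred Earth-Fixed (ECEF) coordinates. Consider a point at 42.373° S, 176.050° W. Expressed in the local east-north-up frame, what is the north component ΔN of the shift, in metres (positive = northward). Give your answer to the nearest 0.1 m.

ΔN = -693.2 m

At φ = -42.373°, λ = -176.050°: sin φ = -0.673954, cos φ = 0.738773, sin λ = -0.068886, cos λ = -0.997625.
ΔN = −sin φ cos λ·ΔX − sin φ sin λ·ΔY + cos φ·ΔZ = −(-0.673954)(-0.997625)(581.8) − (-0.673954)(-0.068886)(604.8) + (0.738773)(-370.8) = -693.19 m.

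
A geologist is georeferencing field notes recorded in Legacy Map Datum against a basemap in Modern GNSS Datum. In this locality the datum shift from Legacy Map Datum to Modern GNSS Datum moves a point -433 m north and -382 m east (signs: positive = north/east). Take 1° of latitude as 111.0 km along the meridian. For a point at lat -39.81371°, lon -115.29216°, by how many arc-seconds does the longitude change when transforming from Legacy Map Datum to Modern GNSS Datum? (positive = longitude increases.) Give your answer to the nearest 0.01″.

Δλ = -16.13″

At latitude -39.81371°, cos φ = 0.768130.
1° of longitude at this latitude = 111.0 × cos φ = 85.26 km, so Δλ = -382.0 / 85262.5 = -0.0044803° = -16.129″.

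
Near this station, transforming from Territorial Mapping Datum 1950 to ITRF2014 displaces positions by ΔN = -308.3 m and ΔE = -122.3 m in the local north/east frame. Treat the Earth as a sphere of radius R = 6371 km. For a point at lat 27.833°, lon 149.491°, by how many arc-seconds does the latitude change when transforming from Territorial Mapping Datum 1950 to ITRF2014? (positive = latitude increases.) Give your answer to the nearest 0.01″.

Δφ = -9.98″

On a sphere of radius R, 1 rad of latitude = R, so Δφ = ΔN / R = -308.3 / 6371000 = -4.8391e-05 rad = -9.981″.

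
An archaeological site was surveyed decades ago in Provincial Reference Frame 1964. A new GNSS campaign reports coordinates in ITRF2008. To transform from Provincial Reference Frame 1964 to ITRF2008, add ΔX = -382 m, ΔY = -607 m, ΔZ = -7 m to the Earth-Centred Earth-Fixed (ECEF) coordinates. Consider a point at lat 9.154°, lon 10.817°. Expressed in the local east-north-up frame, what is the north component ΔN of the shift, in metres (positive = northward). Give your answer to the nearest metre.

The local north axis is (−sin φ cos λ, −sin φ sin λ, cos φ), giving ΔN = 59.692 + 18.123 − 6.911 = 70.90 m.

ΔN = 71 m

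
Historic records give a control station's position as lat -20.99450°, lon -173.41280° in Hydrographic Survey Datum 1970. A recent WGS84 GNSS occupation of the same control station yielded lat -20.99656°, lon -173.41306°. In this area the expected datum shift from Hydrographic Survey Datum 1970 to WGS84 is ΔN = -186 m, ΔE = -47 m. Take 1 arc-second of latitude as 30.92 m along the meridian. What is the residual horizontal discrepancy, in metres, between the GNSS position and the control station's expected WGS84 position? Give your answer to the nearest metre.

Observed coordinate differences: Δφ = -0.00206°, Δλ = -0.00026°.
Converting to metres (1° lat = 111312 m, cos φ = 0.933615): observed ΔN = -229.3 m, observed ΔE = -27.0 m.
Subtracting the expected shift leaves a residual of -229.3 − (-186) = -43.3 m north and -27.0 − (-47) = 20.0 m east.
Residual distance = √((-43.3)² + 20.0²) = 47.7 m.

48 m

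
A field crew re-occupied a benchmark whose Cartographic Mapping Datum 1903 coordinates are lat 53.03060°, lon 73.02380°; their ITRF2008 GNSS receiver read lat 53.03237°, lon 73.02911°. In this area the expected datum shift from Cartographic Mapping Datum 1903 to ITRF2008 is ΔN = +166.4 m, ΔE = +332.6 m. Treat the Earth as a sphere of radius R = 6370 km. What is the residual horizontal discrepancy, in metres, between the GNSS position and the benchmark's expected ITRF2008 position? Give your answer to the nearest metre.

Observed coordinate differences: Δφ = +0.00177°, Δλ = +0.00531°.
Converting to metres (1° lat = 111177 m, cos φ = 0.601388): observed ΔN = 196.8 m, observed ΔE = 355.0 m.
Subtracting the expected shift leaves a residual of 196.8 − (166.4) = 30.4 m north and 355.0 − (332.6) = 22.4 m east.
Residual distance = √(30.4² + 22.4²) = 37.8 m.

38 m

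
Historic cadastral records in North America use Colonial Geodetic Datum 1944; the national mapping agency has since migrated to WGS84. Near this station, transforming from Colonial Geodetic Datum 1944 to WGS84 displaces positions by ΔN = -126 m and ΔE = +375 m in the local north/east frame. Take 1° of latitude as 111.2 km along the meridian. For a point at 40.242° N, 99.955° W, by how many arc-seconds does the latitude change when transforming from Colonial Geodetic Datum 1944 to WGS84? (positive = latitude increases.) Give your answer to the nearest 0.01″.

1° of latitude = 111.2 km, so Δφ = -126.0 / 111200 = -0.0011331° = -4.079″.

Δφ = -4.08″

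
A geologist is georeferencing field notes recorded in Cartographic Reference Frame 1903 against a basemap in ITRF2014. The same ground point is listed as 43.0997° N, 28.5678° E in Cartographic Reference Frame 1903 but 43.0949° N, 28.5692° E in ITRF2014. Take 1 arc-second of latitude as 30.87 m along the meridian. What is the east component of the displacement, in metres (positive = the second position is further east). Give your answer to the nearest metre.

ΔE = 114 m

Δφ = 43.0949° − 43.0997° = -0.0048°; Δλ = 28.5692° − 28.5678° = +0.0014°.
1° of latitude = 3600 × 30.87 = 111132 m.
ΔN = Δφ × 111132 = -533.4 m; ΔE = Δλ × 111132 × cos(43.0997°) = +0.0014 × 111132 × 0.730166 = 113.6 m.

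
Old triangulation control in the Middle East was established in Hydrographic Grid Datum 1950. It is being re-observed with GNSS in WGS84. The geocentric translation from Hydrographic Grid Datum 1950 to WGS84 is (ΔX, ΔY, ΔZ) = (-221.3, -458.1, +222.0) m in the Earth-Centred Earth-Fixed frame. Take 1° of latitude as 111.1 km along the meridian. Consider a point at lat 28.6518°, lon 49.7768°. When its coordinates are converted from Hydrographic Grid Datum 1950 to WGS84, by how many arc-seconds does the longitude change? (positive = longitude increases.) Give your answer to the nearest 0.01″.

sin φ = 0.479485, cos φ = 0.877550, sin λ = 0.763535, cos λ = 0.645767.
East component: ΔE = −sin λ·ΔX + cos λ·ΔY = −(0.763535)(-221.3) + (0.645767)(-458.1) = -126.86 m.
1° of latitude spans 111100 m; at latitude φ, 1° of longitude spans that × cos φ = 97495.8 m, so Δλ = -126.86 / 97495.8 × 3600 = -4.684″.

Δλ = -4.68″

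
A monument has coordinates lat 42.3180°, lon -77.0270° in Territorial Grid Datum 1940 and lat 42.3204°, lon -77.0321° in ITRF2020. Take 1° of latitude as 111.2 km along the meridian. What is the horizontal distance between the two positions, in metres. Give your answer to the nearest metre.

Δφ = 42.3204° − 42.3180° = +0.0024°; Δλ = -77.0321° − -77.0270° = -0.0051°.
ΔN = Δφ × 111200 = 266.9 m; ΔE = Δλ × 111200 × cos(42.3180°) = -0.0051 × 111200 × 0.739420 = -419.3 m.
Distance = √(ΔE² + ΔN²) = √((-419.3)² + 266.9²) = 497.1 m.

497 m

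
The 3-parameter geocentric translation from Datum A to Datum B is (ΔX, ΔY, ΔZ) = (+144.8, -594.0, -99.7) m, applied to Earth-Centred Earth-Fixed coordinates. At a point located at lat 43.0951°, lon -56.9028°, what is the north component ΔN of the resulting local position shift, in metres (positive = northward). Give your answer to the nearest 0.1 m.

ΔN = -466.8 m

At φ = 43.0951°, λ = -56.9028°: sin φ = 0.683211, cos φ = 0.730221, sin λ = -0.837745, cos λ = 0.546061.
ΔN = −sin φ cos λ·ΔX − sin φ sin λ·ΔY + cos φ·ΔZ = −(0.683211)(0.546061)(144.8) − (0.683211)(-0.837745)(-594.0) + (0.730221)(-99.7) = -466.80 m.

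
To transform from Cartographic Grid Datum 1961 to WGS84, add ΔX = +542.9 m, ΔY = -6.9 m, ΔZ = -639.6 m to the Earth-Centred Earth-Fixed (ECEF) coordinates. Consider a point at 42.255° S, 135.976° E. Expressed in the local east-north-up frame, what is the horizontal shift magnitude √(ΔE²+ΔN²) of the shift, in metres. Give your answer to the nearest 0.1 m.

The local east axis at (φ, λ) is (−sin λ, cos λ, 0), so ΔE = −sin(135.976°)·542.9 + cos(135.976°)·(-6.9) = -372.33 m.
The local north axis is (−sin φ cos λ, −sin φ sin λ, cos φ), giving ΔN = -262.498 − 3.224 − 473.406 = -739.13 m.
Horizontal magnitude = √(ΔE² + ΔN²) = √((-372.33)² + (-739.13)²) = 827.61 m.

827.6 m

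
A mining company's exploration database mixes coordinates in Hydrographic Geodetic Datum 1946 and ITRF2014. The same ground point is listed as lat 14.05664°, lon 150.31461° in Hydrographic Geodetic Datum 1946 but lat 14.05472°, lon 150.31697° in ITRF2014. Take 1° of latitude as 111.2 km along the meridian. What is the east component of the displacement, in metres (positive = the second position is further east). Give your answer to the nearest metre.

ΔE = 255 m

Δφ = 14.05472° − 14.05664° = -0.00192°; Δλ = 150.31697° − 150.31461° = +0.00236°.
ΔN = Δφ × 111200 = -213.5 m; ΔE = Δλ × 111200 × cos(14.05664°) = +0.00236 × 111200 × 0.970056 = 254.6 m.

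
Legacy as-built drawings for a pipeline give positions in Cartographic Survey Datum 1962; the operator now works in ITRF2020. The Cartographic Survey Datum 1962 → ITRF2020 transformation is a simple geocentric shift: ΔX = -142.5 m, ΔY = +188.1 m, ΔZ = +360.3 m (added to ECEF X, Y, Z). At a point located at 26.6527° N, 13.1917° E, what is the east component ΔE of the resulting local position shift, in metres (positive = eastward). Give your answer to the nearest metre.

The local east axis at (φ, λ) is (−sin λ, cos λ, 0), so ΔE = −sin(13.1917°)·(-142.5) + cos(13.1917°)·188.1 = 215.66 m.

ΔE = 216 m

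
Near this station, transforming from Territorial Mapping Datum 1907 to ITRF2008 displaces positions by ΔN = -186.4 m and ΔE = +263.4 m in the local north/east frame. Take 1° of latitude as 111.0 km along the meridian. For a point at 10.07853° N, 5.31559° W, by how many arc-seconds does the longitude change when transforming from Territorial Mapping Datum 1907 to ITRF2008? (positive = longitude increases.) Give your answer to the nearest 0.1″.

Δλ = 8.7″

At latitude 10.07853°, cos φ = 0.984569.
1° of longitude at this latitude = 111.0 × cos φ = 109.29 km, so Δλ = 263.4 / 109287.1 = 0.0024102° = 8.677″.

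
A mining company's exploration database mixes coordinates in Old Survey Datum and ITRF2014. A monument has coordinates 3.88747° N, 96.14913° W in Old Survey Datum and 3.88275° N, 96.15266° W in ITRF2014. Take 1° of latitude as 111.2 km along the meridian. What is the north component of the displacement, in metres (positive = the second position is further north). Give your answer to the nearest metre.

ΔN = -525 m

Δφ = 3.88275° − 3.88747° = -0.00472°; Δλ = -96.15266° − -96.14913° = -0.00353°.
ΔN = Δφ × 111200 = -524.9 m; ΔE = Δλ × 111200 × cos(3.88747°) = -0.00353 × 111200 × 0.997699 = -391.6 m.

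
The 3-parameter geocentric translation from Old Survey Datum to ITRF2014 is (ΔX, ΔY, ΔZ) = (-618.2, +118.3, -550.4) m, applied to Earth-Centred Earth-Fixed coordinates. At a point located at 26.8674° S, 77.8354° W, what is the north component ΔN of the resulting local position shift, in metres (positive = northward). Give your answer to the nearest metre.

At φ = -26.8674°, λ = -77.8354°: sin φ = -0.451927, cos φ = 0.892055, sin λ = -0.977546, cos λ = 0.210721.
ΔN = −sin φ cos λ·ΔX − sin φ sin λ·ΔY + cos φ·ΔZ = −(-0.451927)(0.210721)(-618.2) − (-0.451927)(-0.977546)(118.3) + (0.892055)(-550.4) = -602.12 m.

ΔN = -602 m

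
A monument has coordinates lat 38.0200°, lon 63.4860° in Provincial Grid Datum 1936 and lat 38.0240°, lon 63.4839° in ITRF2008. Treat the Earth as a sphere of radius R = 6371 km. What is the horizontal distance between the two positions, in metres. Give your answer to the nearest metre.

Δφ = 38.0240° − 38.0200° = +0.0040°; Δλ = 63.4839° − 63.4860° = -0.0021°.
1° along a meridian = πR/180 = 111195 m.
ΔN = Δφ × 111195 = 444.8 m; ΔE = Δλ × 111195 × cos(38.0200°) = -0.0021 × 111195 × 0.787796 = -184.0 m.
Distance = √(ΔE² + ΔN²) = √((-184.0)² + 444.8²) = 481.3 m.

481 m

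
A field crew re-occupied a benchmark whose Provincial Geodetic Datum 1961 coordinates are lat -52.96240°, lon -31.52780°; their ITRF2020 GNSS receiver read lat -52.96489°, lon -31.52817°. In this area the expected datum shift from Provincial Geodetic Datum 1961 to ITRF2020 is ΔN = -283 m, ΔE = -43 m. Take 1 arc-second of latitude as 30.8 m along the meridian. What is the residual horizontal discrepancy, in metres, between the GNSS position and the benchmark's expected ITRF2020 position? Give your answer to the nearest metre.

20 m

Observed coordinate differences: Δφ = -0.00249°, Δλ = -0.00037°.
Converting to metres (1° lat = 110880 m, cos φ = 0.602339): observed ΔN = -276.1 m, observed ΔE = -24.7 m.
Subtracting the expected shift leaves a residual of -276.1 − (-283) = 6.9 m north and -24.7 − (-43) = 18.3 m east.
Residual distance = √(6.9² + 18.3²) = 19.6 m.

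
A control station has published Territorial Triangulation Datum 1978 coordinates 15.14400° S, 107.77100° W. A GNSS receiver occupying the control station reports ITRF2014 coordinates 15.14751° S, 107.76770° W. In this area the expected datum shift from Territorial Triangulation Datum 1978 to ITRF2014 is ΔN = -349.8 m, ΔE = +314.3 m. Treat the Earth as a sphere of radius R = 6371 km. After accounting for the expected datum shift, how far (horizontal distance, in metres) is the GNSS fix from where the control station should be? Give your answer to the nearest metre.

57 m

Observed coordinate differences: Δφ = -0.00351°, Δλ = +0.00330°.
Converting to metres (1° lat = 111195 m, cos φ = 0.965272): observed ΔN = -390.3 m, observed ΔE = 354.2 m.
Subtracting the expected shift leaves a residual of -390.3 − (-349.8) = -40.5 m north and 354.2 − (314.3) = 39.9 m east.
Residual distance = √((-40.5)² + 39.9²) = 56.8 m.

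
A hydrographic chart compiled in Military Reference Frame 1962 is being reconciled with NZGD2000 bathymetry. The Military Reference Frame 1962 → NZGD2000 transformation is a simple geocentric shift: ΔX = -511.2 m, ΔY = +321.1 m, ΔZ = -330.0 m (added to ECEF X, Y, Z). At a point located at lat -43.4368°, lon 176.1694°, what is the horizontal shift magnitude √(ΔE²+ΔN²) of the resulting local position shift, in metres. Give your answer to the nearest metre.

At φ = -43.4368°, λ = 176.1694°: sin φ = -0.687554, cos φ = 0.726133, sin λ = 0.066807, cos λ = -0.997766.
ΔE = −sin λ·ΔX + cos λ·ΔY = −(0.066807)·(-511.2) + (-0.997766)·(321.1) = -286.23 m.
ΔN = −sin φ cos λ·ΔX − sin φ sin λ·ΔY + cos φ·ΔZ = −(-0.687554)(-0.997766)(-511.2) − (-0.687554)(0.066807)(321.1) + (0.726133)(-330.0) = 125.82 m.
Horizontal magnitude = √(ΔE² + ΔN²) = √((-286.23)² + 125.82²) = 312.66 m.

313 m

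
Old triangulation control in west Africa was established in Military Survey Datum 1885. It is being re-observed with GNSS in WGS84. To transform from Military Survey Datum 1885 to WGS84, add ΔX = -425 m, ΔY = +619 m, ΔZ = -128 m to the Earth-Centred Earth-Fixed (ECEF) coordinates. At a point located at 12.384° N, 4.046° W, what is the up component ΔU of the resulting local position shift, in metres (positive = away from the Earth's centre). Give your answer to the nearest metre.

ΔU = -484 m

At φ = 12.384°, λ = -4.046°: sin φ = 0.214463, cos φ = 0.976732, sin λ = -0.070557, cos λ = 0.997508.
ΔU = cos φ cos λ·ΔX + cos φ sin λ·ΔY + sin φ·ΔZ = (0.976732)(0.997508)(-425) + (0.976732)(-0.070557)(619) + (0.214463)(-128) = -484.19 m.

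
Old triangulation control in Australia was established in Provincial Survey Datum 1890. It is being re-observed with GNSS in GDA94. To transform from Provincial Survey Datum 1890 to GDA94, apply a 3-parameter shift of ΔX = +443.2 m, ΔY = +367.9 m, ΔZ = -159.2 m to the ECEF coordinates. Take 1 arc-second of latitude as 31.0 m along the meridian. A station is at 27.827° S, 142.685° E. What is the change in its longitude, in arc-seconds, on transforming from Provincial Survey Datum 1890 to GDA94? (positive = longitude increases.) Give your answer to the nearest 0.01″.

sin φ = -0.466803, cos φ = 0.884361, sin λ = 0.606197, cos λ = -0.795315.
East component: ΔE = −sin λ·ΔX + cos λ·ΔY = −(0.606197)(443.2) + (-0.795315)(367.9) = -561.26 m.
1° of latitude spans 3600 × 31.00 = 111600 m; at latitude φ, 1° of longitude spans that × cos φ = 98694.7 m, so Δλ = -561.26 / 98694.7 × 3600 = -20.473″.

Δλ = -20.47″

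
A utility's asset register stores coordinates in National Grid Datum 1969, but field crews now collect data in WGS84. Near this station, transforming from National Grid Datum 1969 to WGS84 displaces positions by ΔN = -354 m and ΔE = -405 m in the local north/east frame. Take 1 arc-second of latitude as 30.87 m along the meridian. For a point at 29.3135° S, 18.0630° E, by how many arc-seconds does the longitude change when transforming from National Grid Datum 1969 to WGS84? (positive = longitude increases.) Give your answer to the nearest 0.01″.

Δλ = -15.05″

At latitude -29.3135°, cos φ = 0.871954.
1″ of longitude at this latitude = 30.87 × cos φ = 26.9172 m, so Δλ = -405.0 / 26.9172 = -15.046″.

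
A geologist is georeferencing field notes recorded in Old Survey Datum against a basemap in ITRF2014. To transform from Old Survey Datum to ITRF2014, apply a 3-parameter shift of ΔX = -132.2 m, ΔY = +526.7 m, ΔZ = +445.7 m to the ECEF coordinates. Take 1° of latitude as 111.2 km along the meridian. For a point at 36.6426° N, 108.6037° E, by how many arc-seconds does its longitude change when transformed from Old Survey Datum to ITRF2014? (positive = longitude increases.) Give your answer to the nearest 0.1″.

sin φ = 0.596822, cos φ = 0.802374, sin λ = 0.947748, cos λ = -0.319021.
East component: ΔE = −sin λ·ΔX + cos λ·ΔY = −(0.947748)(-132.2) + (-0.319021)(526.7) = -42.74 m.
1° of latitude spans 111200 m; at latitude φ, 1° of longitude spans that × cos φ = 89224.0 m, so Δλ = -42.74 / 89224.0 × 3600 = -1.724″.

Δλ = -1.7″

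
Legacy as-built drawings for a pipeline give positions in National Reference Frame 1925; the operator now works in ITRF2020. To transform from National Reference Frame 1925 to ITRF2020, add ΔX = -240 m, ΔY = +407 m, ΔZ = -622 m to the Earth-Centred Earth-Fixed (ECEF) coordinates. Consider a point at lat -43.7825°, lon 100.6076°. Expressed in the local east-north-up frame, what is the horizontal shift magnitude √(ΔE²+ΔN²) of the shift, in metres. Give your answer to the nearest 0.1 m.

The local east axis at (φ, λ) is (−sin λ, cos λ, 0), so ΔE = −sin(100.6076°)·(-240) + cos(100.6076°)·407 = 160.98 m.
The local north axis is (−sin φ cos λ, −sin φ sin λ, cos φ), giving ΔN = 30.569 + 276.800 − 449.066 = -141.70 m.
Horizontal magnitude = √(ΔE² + ΔN²) = √(160.98² + (-141.70)²) = 214.46 m.

214.5 m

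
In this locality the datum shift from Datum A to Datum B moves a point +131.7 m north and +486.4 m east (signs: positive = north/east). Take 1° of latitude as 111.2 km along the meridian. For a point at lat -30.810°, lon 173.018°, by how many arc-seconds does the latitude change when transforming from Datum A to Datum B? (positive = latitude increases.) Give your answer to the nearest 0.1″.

Δφ = 4.3″

1° of latitude = 111.2 km, so Δφ = 131.7 / 111200 = 0.0011844° = 4.264″.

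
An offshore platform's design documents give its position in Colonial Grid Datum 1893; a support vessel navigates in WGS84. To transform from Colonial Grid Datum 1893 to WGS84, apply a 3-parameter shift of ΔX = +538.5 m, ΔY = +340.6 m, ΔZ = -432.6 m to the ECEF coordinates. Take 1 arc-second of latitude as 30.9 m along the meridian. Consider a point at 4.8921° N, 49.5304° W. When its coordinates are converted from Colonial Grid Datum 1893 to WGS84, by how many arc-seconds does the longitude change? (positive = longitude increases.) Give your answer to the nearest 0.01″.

Δλ = 20.49″

sin φ = 0.085280, cos φ = 0.996357, sin λ = -0.760750, cos λ = 0.649045.
East component: ΔE = −sin λ·ΔX + cos λ·ΔY = −(-0.760750)(538.5) + (0.649045)(340.6) = 630.73 m.
1° of latitude spans 3600 × 30.90 = 111240 m; at latitude φ, 1° of longitude spans that × cos φ = 110834.8 m, so Δλ = 630.73 / 110834.8 × 3600 = 20.487″.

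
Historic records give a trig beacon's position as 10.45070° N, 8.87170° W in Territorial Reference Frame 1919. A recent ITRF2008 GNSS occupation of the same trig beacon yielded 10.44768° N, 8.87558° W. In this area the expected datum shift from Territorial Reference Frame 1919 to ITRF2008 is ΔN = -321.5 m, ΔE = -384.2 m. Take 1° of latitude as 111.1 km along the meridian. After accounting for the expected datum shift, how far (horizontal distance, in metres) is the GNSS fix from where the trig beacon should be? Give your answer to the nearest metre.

42 m

Observed coordinate differences: Δφ = -0.00302°, Δλ = -0.00388°.
Converting to metres (1° lat = 111100 m, cos φ = 0.983411): observed ΔN = -335.5 m, observed ΔE = -423.9 m.
Subtracting the expected shift leaves a residual of -335.5 − (-321.5) = -14.0 m north and -423.9 − (-384.2) = -39.7 m east.
Residual distance = √((-14.0)² + (-39.7)²) = 42.1 m.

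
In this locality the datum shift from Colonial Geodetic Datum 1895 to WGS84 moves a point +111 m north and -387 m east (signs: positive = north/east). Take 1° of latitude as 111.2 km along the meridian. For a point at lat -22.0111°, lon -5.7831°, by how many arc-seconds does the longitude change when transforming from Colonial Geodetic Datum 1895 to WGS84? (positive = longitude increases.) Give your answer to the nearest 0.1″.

Δλ = -13.5″

At latitude -22.0111°, cos φ = 0.927111.
1° of longitude at this latitude = 111.2 × cos φ = 103.09 km, so Δλ = -387.0 / 103094.8 = -0.0037538° = -13.514″.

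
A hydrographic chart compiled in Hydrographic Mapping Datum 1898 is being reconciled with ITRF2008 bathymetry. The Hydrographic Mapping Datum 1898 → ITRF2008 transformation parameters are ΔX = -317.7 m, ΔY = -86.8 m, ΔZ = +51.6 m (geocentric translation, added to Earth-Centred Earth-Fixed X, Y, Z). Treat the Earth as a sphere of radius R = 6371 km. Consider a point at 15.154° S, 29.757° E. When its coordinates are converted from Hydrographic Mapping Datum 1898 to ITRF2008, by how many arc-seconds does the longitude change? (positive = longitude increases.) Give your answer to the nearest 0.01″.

sin φ = -0.261414, cos φ = 0.965227, sin λ = 0.496323, cos λ = 0.868138.
East component: ΔE = −sin λ·ΔX + cos λ·ΔY = −(0.496323)(-317.7) + (0.868138)(-86.8) = 82.33 m.
1° of latitude spans πR/180 = 111195 m; at latitude φ, 1° of longitude spans that × cos φ = 107328.3 m, so Δλ = 82.33 / 107328.3 × 3600 = 2.761″.

Δλ = 2.76″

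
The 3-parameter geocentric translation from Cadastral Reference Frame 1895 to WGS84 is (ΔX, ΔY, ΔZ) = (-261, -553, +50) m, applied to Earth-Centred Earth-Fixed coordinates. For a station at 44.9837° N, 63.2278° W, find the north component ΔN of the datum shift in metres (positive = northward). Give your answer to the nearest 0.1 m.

The local north axis is (−sin φ cos λ, −sin φ sin λ, cos φ), giving ΔN = 83.108 − 349.014 + 35.365 = -230.54 m.

ΔN = -230.5 m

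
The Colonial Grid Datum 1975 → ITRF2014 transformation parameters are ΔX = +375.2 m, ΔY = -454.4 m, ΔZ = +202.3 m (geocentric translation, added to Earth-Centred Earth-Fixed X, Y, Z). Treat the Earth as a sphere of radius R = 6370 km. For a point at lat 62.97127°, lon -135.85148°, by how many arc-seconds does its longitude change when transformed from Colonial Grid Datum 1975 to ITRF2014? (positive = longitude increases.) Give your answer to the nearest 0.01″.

Δλ = 41.85″

sin φ = 0.890779, cos φ = 0.454437, sin λ = -0.696521, cos λ = -0.717537.
East component: ΔE = −sin λ·ΔX + cos λ·ΔY = −(-0.696521)(375.2) + (-0.717537)(-454.4) = 587.38 m.
1° of latitude spans πR/180 = 111177 m; at latitude φ, 1° of longitude spans that × cos φ = 50523.2 m, so Δλ = 587.38 / 50523.2 × 3600 = 41.854″.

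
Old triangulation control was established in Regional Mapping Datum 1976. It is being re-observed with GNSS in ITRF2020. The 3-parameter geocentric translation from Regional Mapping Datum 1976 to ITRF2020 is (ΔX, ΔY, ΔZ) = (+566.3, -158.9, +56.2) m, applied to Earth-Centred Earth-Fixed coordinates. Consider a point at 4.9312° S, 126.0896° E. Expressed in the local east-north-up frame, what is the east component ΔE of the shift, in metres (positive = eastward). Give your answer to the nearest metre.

At φ = -4.9312°, λ = 126.0896°: sin φ = -0.085959, cos φ = 0.996299, sin λ = 0.808097, cos λ = -0.589050.
ΔE = −sin λ·ΔX + cos λ·ΔY = −(0.808097)·(566.3) + (-0.589050)·(-158.9) = -364.03 m.

ΔE = -364 m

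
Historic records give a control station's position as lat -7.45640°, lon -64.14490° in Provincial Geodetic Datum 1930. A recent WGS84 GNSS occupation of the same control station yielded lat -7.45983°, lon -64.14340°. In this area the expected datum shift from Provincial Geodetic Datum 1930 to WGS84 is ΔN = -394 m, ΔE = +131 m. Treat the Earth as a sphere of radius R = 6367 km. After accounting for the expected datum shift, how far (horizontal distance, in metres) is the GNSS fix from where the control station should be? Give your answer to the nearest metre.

Observed coordinate differences: Δφ = -0.00343°, Δλ = +0.00150°.
Converting to metres (1° lat = 111125 m, cos φ = 0.991544): observed ΔN = -381.2 m, observed ΔE = 165.3 m.
Subtracting the expected shift leaves a residual of -381.2 − (-394) = 12.8 m north and 165.3 − (131) = 34.3 m east.
Residual distance = √(12.8² + 34.3²) = 36.6 m.

37 m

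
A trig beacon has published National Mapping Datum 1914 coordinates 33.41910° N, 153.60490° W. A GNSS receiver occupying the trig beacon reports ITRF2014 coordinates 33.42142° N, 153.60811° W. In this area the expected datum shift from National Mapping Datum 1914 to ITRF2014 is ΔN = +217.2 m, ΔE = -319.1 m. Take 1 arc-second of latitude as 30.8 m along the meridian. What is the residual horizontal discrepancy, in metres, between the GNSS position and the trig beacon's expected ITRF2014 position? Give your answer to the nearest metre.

Observed coordinate differences: Δφ = +0.00232°, Δλ = -0.00321°.
Converting to metres (1° lat = 110880 m, cos φ = 0.834664): observed ΔN = 257.2 m, observed ΔE = -297.1 m.
Subtracting the expected shift leaves a residual of 257.2 − (217.2) = 40.0 m north and -297.1 − (-319.1) = 22.0 m east.
Residual distance = √(40.0² + 22.0²) = 45.7 m.

46 m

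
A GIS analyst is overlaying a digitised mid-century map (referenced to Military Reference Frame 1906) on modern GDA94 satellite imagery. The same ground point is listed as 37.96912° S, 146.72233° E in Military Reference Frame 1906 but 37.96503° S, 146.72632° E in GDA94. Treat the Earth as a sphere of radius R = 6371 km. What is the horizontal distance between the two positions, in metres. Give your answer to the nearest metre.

574 m

Δφ = -37.96503° − -37.96912° = +0.00409°; Δλ = 146.72632° − 146.72233° = +0.00399°.
1° along a meridian = πR/180 = 111195 m.
ΔN = Δφ × 111195 = 454.8 m; ΔE = Δλ × 111195 × cos(-37.96912°) = +0.00399 × 111195 × 0.788342 = 349.8 m.
Distance = √(ΔE² + ΔN²) = √(349.8² + 454.8²) = 573.7 m.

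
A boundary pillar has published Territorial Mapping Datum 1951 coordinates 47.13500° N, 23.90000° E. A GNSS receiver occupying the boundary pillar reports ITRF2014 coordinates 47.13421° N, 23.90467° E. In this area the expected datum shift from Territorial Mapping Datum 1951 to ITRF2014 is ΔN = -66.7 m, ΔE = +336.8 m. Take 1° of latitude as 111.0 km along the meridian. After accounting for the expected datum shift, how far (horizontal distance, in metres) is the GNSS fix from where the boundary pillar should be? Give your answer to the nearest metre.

26 m

Observed coordinate differences: Δφ = -0.00079°, Δλ = +0.00467°.
Converting to metres (1° lat = 111000 m, cos φ = 0.680273): observed ΔN = -87.7 m, observed ΔE = 352.6 m.
Subtracting the expected shift leaves a residual of -87.7 − (-66.7) = -21.0 m north and 352.6 − (336.8) = 15.8 m east.
Residual distance = √((-21.0)² + 15.8²) = 26.3 m.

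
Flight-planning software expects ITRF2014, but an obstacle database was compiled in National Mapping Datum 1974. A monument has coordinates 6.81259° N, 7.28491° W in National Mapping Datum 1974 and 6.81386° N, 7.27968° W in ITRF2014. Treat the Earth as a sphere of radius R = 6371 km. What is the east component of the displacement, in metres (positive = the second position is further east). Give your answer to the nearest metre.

ΔE = 577 m

Δφ = 6.81386° − 6.81259° = +0.00127°; Δλ = -7.27968° − -7.28491° = +0.00523°.
1° along a meridian = πR/180 = 111195 m.
ΔN = Δφ × 111195 = 141.2 m; ΔE = Δλ × 111195 × cos(6.81259°) = +0.00523 × 111195 × 0.992939 = 577.4 m.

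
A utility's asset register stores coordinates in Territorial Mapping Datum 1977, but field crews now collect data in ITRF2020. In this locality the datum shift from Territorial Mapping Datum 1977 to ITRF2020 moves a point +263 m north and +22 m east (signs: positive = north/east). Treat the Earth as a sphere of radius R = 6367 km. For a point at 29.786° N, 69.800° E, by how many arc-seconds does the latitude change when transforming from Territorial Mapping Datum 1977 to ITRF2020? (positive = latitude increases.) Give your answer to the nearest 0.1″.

On a sphere of radius R, 1 rad of latitude = R, so Δφ = ΔN / R = 263.0 / 6367000 = 4.1307e-05 rad = 8.520″.

Δφ = 8.5″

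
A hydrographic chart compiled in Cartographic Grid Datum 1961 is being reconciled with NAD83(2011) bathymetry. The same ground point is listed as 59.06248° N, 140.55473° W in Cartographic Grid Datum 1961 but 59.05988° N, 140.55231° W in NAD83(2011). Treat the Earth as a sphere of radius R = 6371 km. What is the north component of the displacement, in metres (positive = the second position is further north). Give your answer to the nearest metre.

ΔN = -289 m

Δφ = 59.05988° − 59.06248° = -0.00260°; Δλ = -140.55231° − -140.55473° = +0.00242°.
1° along a meridian = πR/180 = 111195 m.
ΔN = Δφ × 111195 = -289.1 m; ΔE = Δλ × 111195 × cos(59.06248°) = +0.00242 × 111195 × 0.514103 = 138.3 m.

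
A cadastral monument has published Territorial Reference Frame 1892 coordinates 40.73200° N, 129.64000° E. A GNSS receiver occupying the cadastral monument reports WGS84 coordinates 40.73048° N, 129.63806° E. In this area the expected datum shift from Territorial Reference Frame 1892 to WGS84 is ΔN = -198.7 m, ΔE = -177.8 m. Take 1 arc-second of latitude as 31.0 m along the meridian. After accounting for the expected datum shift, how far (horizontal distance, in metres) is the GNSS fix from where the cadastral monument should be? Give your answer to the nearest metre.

Observed coordinate differences: Δφ = -0.00152°, Δλ = -0.00194°.
Converting to metres (1° lat = 111600 m, cos φ = 0.757770): observed ΔN = -169.6 m, observed ΔE = -164.1 m.
Subtracting the expected shift leaves a residual of -169.6 − (-198.7) = 29.1 m north and -164.1 − (-177.8) = 13.7 m east.
Residual distance = √(29.1² + 13.7²) = 32.2 m.

32 m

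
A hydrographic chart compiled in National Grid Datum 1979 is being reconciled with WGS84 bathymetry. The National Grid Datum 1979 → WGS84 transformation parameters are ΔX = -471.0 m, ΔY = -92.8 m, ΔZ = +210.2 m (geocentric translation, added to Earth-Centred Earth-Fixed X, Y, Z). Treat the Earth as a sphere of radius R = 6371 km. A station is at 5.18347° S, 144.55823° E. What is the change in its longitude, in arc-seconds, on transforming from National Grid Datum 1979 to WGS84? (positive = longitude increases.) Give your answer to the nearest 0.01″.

sin φ = -0.090345, cos φ = 0.995911, sin λ = 0.579875, cos λ = -0.814705.
East component: ΔE = −sin λ·ΔX + cos λ·ΔY = −(0.579875)(-471.0) + (-0.814705)(-92.8) = 348.73 m.
1° of latitude spans πR/180 = 111195 m; at latitude φ, 1° of longitude spans that × cos φ = 110740.2 m, so Δλ = 348.73 / 110740.2 × 3600 = 11.337″.

Δλ = 11.34″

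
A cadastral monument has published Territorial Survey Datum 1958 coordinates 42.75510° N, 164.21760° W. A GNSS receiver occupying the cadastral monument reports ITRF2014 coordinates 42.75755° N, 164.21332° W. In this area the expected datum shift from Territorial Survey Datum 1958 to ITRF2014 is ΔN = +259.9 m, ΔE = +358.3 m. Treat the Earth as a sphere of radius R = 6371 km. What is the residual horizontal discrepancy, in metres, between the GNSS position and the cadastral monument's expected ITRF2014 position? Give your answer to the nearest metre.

15 m

Observed coordinate differences: Δφ = +0.00245°, Δλ = +0.00428°.
Converting to metres (1° lat = 111195 m, cos φ = 0.734262): observed ΔN = 272.4 m, observed ΔE = 349.4 m.
Subtracting the expected shift leaves a residual of 272.4 − (259.9) = 12.5 m north and 349.4 − (358.3) = -8.9 m east.
Residual distance = √(12.5² + (-8.9)²) = 15.3 m.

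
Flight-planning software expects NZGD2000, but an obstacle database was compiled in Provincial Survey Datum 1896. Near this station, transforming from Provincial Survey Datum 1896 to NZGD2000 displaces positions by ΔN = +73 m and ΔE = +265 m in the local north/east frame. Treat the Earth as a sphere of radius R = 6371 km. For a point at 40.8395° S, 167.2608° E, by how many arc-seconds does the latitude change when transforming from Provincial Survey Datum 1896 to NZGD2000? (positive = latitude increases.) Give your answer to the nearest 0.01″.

Δφ = 2.36″

On a sphere of radius R, 1 rad of latitude = R, so Δφ = ΔN / R = 73.0 / 6371000 = 1.1458e-05 rad = 2.363″.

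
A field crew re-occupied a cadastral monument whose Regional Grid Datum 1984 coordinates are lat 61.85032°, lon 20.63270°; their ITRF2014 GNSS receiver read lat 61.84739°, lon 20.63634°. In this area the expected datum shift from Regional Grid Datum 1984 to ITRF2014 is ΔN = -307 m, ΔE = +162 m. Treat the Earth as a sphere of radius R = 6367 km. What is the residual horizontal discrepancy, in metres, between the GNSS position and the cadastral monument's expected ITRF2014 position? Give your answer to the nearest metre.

34 m

Observed coordinate differences: Δφ = -0.00293°, Δλ = +0.00364°.
Converting to metres (1° lat = 111125 m, cos φ = 0.471777): observed ΔN = -325.6 m, observed ΔE = 190.8 m.
Subtracting the expected shift leaves a residual of -325.6 − (-307) = -18.6 m north and 190.8 − (162) = 28.8 m east.
Residual distance = √((-18.6)² + 28.8²) = 34.3 m.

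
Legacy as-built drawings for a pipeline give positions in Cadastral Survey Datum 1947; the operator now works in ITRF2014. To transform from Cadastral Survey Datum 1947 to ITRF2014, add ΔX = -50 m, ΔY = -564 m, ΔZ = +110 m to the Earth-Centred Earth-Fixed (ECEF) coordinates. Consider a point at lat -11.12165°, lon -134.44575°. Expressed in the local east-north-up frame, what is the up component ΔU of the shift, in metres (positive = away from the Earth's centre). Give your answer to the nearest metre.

At φ = -11.12165°, λ = -134.44575°: sin φ = -0.192893, cos φ = 0.981220, sin λ = -0.713914, cos λ = -0.700234.
ΔU = cos φ cos λ·ΔX + cos φ sin λ·ΔY + sin φ·ΔZ = (0.981220)(-0.700234)(-50) + (0.981220)(-0.713914)(-564) + (-0.192893)(110) = 408.22 m.

ΔU = 408 m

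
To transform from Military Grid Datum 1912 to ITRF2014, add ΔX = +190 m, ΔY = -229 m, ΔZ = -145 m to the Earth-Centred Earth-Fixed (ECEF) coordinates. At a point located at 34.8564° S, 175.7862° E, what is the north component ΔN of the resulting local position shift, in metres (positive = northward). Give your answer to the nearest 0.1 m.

The local north axis is (−sin φ cos λ, −sin φ sin λ, cos φ), giving ΔN = -108.296 − 9.617 − 118.985 = -236.90 m.

ΔN = -236.9 m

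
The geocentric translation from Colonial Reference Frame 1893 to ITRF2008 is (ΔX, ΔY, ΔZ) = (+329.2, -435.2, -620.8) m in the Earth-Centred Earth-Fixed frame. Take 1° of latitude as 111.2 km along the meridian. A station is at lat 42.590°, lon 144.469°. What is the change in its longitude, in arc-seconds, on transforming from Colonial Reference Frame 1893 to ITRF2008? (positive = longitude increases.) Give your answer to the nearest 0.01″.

Δλ = 7.16″

sin φ = 0.676747, cos φ = 0.736215, sin λ = 0.581143, cos λ = -0.813801.
East component: ΔE = −sin λ·ΔX + cos λ·ΔY = −(0.581143)(329.2) + (-0.813801)(-435.2) = 162.85 m.
1° of latitude spans 111200 m; at latitude φ, 1° of longitude spans that × cos φ = 81867.1 m, so Δλ = 162.85 / 81867.1 × 3600 = 7.161″.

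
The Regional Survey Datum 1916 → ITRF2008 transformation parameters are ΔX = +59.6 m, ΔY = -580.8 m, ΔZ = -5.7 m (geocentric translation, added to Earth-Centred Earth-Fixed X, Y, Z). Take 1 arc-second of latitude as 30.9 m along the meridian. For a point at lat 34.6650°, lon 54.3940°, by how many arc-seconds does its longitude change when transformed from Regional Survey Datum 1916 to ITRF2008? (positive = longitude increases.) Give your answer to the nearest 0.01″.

sin φ = 0.568777, cos φ = 0.822492, sin λ = 0.813040, cos λ = 0.582208.
East component: ΔE = −sin λ·ΔX + cos λ·ΔY = −(0.813040)(59.6) + (0.582208)(-580.8) = -386.60 m.
1° of latitude spans 3600 × 30.90 = 111240 m; at latitude φ, 1° of longitude spans that × cos φ = 91494.0 m, so Δλ = -386.60 / 91494.0 × 3600 = -15.212″.

Δλ = -15.21″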